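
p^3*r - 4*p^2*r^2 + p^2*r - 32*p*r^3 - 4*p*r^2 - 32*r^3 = (p - 8*r)*(p + 4*r)*(p*r + r)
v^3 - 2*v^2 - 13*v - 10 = (v - 5)*(v + 1)*(v + 2)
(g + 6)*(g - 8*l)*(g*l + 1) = g^3*l - 8*g^2*l^2 + 6*g^2*l + g^2 - 48*g*l^2 - 8*g*l + 6*g - 48*l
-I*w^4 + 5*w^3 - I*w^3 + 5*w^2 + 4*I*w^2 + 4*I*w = w*(w + 1)*(w + 4*I)*(-I*w + 1)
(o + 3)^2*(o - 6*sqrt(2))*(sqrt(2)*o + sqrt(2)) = sqrt(2)*o^4 - 12*o^3 + 7*sqrt(2)*o^3 - 84*o^2 + 15*sqrt(2)*o^2 - 180*o + 9*sqrt(2)*o - 108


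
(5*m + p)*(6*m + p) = 30*m^2 + 11*m*p + p^2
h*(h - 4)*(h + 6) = h^3 + 2*h^2 - 24*h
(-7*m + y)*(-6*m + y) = 42*m^2 - 13*m*y + y^2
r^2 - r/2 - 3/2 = (r - 3/2)*(r + 1)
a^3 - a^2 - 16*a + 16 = (a - 4)*(a - 1)*(a + 4)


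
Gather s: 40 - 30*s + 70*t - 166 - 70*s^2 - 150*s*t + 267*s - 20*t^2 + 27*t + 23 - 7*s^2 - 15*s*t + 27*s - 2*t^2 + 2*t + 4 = -77*s^2 + s*(264 - 165*t) - 22*t^2 + 99*t - 99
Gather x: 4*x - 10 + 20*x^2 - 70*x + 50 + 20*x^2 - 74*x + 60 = 40*x^2 - 140*x + 100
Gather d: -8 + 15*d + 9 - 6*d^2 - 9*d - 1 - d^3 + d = -d^3 - 6*d^2 + 7*d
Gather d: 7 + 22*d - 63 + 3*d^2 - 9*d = 3*d^2 + 13*d - 56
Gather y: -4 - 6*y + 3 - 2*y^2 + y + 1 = -2*y^2 - 5*y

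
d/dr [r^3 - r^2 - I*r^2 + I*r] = 3*r^2 - 2*r - 2*I*r + I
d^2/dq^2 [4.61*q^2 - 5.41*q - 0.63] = 9.22000000000000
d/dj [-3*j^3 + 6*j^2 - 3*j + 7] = -9*j^2 + 12*j - 3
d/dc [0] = 0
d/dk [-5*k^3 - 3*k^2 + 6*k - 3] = -15*k^2 - 6*k + 6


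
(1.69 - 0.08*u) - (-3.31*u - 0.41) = 3.23*u + 2.1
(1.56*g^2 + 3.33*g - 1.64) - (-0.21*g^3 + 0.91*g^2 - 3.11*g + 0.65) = 0.21*g^3 + 0.65*g^2 + 6.44*g - 2.29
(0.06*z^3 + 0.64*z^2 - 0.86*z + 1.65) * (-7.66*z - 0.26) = -0.4596*z^4 - 4.918*z^3 + 6.4212*z^2 - 12.4154*z - 0.429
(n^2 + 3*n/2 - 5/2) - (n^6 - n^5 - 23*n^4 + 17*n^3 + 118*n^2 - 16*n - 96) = -n^6 + n^5 + 23*n^4 - 17*n^3 - 117*n^2 + 35*n/2 + 187/2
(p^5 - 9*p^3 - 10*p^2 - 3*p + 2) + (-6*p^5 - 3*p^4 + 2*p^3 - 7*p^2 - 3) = -5*p^5 - 3*p^4 - 7*p^3 - 17*p^2 - 3*p - 1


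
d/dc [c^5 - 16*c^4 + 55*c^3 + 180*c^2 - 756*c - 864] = 5*c^4 - 64*c^3 + 165*c^2 + 360*c - 756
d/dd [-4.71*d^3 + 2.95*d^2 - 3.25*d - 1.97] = -14.13*d^2 + 5.9*d - 3.25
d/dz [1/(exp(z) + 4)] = -exp(z)/(exp(z) + 4)^2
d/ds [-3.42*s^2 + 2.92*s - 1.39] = 2.92 - 6.84*s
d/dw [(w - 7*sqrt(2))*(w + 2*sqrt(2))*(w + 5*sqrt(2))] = 3*w^2 - 78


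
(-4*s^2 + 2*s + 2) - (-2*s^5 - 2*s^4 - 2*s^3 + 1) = 2*s^5 + 2*s^4 + 2*s^3 - 4*s^2 + 2*s + 1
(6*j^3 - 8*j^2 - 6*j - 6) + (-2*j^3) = 4*j^3 - 8*j^2 - 6*j - 6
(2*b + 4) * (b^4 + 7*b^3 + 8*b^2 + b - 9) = 2*b^5 + 18*b^4 + 44*b^3 + 34*b^2 - 14*b - 36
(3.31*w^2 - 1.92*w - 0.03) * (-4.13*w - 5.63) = -13.6703*w^3 - 10.7057*w^2 + 10.9335*w + 0.1689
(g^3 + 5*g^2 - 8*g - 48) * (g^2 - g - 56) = g^5 + 4*g^4 - 69*g^3 - 320*g^2 + 496*g + 2688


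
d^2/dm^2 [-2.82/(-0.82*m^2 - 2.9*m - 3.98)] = (-3.792336*m^2 - 13.41192*m + 2.82*(1.64*m + 2.9)*(3.28*m + 5.8) - 18.406704)/(0.82*m^2 + 2.9*m + 3.98)^3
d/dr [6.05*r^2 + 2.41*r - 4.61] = 12.1*r + 2.41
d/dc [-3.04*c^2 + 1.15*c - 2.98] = 1.15 - 6.08*c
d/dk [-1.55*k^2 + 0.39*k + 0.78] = 0.39 - 3.1*k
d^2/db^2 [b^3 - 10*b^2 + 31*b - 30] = 6*b - 20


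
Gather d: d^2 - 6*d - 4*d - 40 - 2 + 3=d^2 - 10*d - 39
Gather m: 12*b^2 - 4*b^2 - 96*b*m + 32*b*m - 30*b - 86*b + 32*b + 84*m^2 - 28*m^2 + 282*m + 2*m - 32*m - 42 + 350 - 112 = 8*b^2 - 84*b + 56*m^2 + m*(252 - 64*b) + 196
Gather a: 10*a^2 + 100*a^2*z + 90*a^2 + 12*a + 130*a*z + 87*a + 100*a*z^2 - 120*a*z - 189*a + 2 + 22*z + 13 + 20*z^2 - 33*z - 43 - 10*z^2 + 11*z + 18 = a^2*(100*z + 100) + a*(100*z^2 + 10*z - 90) + 10*z^2 - 10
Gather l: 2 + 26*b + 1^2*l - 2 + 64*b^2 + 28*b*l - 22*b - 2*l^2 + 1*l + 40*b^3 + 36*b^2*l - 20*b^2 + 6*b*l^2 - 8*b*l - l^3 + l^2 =40*b^3 + 44*b^2 + 4*b - l^3 + l^2*(6*b - 1) + l*(36*b^2 + 20*b + 2)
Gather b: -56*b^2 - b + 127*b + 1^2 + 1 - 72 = -56*b^2 + 126*b - 70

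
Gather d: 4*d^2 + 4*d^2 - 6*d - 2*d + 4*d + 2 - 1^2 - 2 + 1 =8*d^2 - 4*d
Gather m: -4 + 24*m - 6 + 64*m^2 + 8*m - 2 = 64*m^2 + 32*m - 12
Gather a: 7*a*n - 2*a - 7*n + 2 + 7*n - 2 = a*(7*n - 2)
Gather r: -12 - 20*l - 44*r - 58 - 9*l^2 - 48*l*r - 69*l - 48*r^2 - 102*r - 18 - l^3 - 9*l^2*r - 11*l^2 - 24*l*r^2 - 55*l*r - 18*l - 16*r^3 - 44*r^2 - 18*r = -l^3 - 20*l^2 - 107*l - 16*r^3 + r^2*(-24*l - 92) + r*(-9*l^2 - 103*l - 164) - 88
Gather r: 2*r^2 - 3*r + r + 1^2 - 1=2*r^2 - 2*r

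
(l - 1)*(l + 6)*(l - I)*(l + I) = l^4 + 5*l^3 - 5*l^2 + 5*l - 6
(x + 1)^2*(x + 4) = x^3 + 6*x^2 + 9*x + 4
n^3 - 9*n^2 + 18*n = n*(n - 6)*(n - 3)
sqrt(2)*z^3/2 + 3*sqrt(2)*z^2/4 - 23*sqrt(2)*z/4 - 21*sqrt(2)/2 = (z - 7/2)*(z + 3)*(sqrt(2)*z/2 + sqrt(2))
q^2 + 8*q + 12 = (q + 2)*(q + 6)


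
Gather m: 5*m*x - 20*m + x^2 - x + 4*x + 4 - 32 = m*(5*x - 20) + x^2 + 3*x - 28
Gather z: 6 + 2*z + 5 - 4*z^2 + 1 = -4*z^2 + 2*z + 12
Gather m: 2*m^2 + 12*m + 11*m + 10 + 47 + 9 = 2*m^2 + 23*m + 66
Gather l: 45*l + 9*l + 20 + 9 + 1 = 54*l + 30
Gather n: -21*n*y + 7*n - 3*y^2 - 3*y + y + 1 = n*(7 - 21*y) - 3*y^2 - 2*y + 1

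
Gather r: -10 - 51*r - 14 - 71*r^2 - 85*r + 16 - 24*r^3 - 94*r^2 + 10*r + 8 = -24*r^3 - 165*r^2 - 126*r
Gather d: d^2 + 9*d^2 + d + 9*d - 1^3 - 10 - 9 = 10*d^2 + 10*d - 20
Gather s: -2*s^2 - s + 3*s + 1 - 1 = -2*s^2 + 2*s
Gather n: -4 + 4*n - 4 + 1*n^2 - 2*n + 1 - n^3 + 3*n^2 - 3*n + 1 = -n^3 + 4*n^2 - n - 6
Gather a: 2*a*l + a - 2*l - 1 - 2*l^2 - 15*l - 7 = a*(2*l + 1) - 2*l^2 - 17*l - 8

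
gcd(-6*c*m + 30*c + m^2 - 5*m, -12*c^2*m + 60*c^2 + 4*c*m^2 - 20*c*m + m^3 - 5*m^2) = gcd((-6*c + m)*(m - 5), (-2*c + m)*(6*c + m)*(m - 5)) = m - 5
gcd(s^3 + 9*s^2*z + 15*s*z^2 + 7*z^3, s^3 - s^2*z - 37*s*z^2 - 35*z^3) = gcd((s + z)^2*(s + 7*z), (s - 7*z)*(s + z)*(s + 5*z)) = s + z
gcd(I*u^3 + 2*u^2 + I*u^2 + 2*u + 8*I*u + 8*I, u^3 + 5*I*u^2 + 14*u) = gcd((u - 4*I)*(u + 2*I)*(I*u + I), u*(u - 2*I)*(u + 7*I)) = 1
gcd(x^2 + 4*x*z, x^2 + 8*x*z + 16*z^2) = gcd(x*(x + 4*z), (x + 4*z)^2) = x + 4*z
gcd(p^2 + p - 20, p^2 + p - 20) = p^2 + p - 20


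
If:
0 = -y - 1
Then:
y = -1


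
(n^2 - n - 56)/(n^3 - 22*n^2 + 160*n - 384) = (n + 7)/(n^2 - 14*n + 48)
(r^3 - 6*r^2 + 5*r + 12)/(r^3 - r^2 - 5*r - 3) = (r - 4)/(r + 1)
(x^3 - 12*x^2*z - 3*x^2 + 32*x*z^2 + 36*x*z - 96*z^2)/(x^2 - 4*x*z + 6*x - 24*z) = (x^2 - 8*x*z - 3*x + 24*z)/(x + 6)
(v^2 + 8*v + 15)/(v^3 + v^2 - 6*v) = (v + 5)/(v*(v - 2))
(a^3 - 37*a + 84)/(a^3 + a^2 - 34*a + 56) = (a - 3)/(a - 2)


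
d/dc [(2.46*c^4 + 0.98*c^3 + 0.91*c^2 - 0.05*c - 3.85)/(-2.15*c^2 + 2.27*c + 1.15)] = (-10.578*c^5 + 14.6456*c^4 + 15.7652*c^3 + 5.3392*c^2 - 14.462*c + 8.682)/(4.6225*c^4 - 9.761*c^3 + 0.2079*c^2 + 5.221*c + 1.3225)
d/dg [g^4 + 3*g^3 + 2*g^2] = g*(4*g^2 + 9*g + 4)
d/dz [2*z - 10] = 2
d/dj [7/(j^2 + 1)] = -14*j/(j^2 + 1)^2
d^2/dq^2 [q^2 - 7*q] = 2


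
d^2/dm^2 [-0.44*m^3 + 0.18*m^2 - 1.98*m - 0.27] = 0.36 - 2.64*m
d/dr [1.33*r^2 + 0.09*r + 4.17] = 2.66*r + 0.09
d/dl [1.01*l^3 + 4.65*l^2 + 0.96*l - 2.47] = 3.03*l^2 + 9.3*l + 0.96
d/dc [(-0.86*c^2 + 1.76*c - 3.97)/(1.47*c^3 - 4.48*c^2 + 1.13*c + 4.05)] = (1.2642*c^4 - 5.1744*c^3 + 24.4207*c^2 - 42.5372*c + 11.6141)/(2.1609*c^6 - 13.1712*c^5 + 23.3926*c^4 + 1.7822*c^3 - 35.0111*c^2 + 9.153*c + 16.4025)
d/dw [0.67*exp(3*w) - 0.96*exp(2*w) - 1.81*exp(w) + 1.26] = (2.01*exp(2*w) - 1.92*exp(w) - 1.81)*exp(w)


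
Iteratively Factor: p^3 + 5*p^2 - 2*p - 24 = (p - 2)*(p^2 + 7*p + 12) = (p - 2)*(p + 4)*(p + 3)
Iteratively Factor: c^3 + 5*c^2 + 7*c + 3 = (c + 1)*(c^2 + 4*c + 3) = (c + 1)^2*(c + 3)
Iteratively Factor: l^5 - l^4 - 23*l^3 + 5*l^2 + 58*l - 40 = (l + 2)*(l^4 - 3*l^3 - 17*l^2 + 39*l - 20) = (l - 5)*(l + 2)*(l^3 + 2*l^2 - 7*l + 4) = (l - 5)*(l - 1)*(l + 2)*(l^2 + 3*l - 4) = (l - 5)*(l - 1)^2*(l + 2)*(l + 4)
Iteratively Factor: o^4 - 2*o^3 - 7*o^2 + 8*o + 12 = (o - 3)*(o^3 + o^2 - 4*o - 4) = (o - 3)*(o - 2)*(o^2 + 3*o + 2) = (o - 3)*(o - 2)*(o + 1)*(o + 2)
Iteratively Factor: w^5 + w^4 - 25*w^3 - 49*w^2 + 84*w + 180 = (w + 3)*(w^4 - 2*w^3 - 19*w^2 + 8*w + 60) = (w - 5)*(w + 3)*(w^3 + 3*w^2 - 4*w - 12) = (w - 5)*(w + 2)*(w + 3)*(w^2 + w - 6) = (w - 5)*(w - 2)*(w + 2)*(w + 3)*(w + 3)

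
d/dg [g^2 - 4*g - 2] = 2*g - 4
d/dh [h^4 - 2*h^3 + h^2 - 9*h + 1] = 4*h^3 - 6*h^2 + 2*h - 9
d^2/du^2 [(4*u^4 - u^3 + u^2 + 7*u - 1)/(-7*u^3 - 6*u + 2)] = 2*(119*u^6 - 1323*u^5 + 72*u^4 + 616*u^3 - 594*u^2 + 54*u - 52)/(343*u^9 + 882*u^7 - 294*u^6 + 756*u^5 - 504*u^4 + 300*u^3 - 216*u^2 + 72*u - 8)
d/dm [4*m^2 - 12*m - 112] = 8*m - 12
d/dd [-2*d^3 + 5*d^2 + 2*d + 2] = -6*d^2 + 10*d + 2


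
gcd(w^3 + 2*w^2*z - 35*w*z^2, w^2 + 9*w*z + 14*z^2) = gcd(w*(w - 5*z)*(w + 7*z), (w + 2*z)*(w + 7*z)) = w + 7*z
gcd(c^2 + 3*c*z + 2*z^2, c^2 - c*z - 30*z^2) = 1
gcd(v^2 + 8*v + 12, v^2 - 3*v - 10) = v + 2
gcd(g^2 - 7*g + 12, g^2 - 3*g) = g - 3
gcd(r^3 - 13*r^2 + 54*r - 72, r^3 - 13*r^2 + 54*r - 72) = r^3 - 13*r^2 + 54*r - 72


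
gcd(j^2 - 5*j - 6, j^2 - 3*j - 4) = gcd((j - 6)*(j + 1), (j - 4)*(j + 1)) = j + 1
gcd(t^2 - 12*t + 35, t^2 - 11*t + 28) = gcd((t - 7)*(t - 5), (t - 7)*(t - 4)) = t - 7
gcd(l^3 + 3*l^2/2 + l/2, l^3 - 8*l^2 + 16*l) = l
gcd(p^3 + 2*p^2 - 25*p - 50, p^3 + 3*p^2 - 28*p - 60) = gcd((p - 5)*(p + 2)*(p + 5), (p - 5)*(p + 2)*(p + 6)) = p^2 - 3*p - 10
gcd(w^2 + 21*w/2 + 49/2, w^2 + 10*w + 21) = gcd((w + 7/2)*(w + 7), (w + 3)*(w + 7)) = w + 7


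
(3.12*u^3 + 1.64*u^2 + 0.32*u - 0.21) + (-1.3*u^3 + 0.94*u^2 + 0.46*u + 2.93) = 1.82*u^3 + 2.58*u^2 + 0.78*u + 2.72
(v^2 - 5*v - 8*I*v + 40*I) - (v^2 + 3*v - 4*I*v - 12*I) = -8*v - 4*I*v + 52*I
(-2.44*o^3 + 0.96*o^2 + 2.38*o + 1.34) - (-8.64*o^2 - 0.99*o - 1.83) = -2.44*o^3 + 9.6*o^2 + 3.37*o + 3.17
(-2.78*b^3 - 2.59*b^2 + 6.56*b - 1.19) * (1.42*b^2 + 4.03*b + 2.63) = -3.9476*b^5 - 14.8812*b^4 - 8.4339*b^3 + 17.9353*b^2 + 12.4571*b - 3.1297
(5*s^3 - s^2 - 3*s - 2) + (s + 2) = 5*s^3 - s^2 - 2*s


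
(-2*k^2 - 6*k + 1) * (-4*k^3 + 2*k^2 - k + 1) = 8*k^5 + 20*k^4 - 14*k^3 + 6*k^2 - 7*k + 1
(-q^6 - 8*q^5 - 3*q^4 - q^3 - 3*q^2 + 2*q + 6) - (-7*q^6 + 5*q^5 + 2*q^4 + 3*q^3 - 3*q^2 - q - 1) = 6*q^6 - 13*q^5 - 5*q^4 - 4*q^3 + 3*q + 7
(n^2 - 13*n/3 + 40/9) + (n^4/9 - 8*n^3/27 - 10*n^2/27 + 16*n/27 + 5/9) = n^4/9 - 8*n^3/27 + 17*n^2/27 - 101*n/27 + 5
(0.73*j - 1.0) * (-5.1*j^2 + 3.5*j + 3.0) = -3.723*j^3 + 7.655*j^2 - 1.31*j - 3.0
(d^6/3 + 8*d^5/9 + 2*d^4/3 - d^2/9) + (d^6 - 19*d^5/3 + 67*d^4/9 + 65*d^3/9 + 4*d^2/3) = 4*d^6/3 - 49*d^5/9 + 73*d^4/9 + 65*d^3/9 + 11*d^2/9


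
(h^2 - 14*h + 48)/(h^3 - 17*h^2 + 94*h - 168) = (h - 8)/(h^2 - 11*h + 28)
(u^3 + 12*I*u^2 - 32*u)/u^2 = u + 12*I - 32/u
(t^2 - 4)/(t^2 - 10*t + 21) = (t^2 - 4)/(t^2 - 10*t + 21)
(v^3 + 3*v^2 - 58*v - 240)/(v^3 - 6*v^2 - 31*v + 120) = (v + 6)/(v - 3)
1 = 1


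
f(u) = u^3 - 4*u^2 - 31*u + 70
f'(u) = 3*u^2 - 8*u - 31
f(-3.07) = 98.54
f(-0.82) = 92.18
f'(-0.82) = -22.42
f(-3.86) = 72.55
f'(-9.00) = 284.00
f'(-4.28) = 58.20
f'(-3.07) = 21.83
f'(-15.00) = 764.00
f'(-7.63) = 204.69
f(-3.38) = 90.47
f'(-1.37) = -14.41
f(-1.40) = 102.82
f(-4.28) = 51.00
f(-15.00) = -3740.00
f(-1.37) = 102.39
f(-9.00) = -704.00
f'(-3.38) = 30.31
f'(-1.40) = -13.92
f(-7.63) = -370.53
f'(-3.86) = 44.58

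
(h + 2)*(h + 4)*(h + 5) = h^3 + 11*h^2 + 38*h + 40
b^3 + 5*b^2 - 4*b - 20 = (b - 2)*(b + 2)*(b + 5)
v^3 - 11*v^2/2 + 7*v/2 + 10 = (v - 4)*(v - 5/2)*(v + 1)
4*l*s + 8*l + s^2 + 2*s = (4*l + s)*(s + 2)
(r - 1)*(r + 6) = r^2 + 5*r - 6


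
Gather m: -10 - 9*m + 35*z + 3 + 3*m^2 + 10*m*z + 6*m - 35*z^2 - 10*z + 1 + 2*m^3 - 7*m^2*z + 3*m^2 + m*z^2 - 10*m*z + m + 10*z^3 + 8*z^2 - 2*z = 2*m^3 + m^2*(6 - 7*z) + m*(z^2 - 2) + 10*z^3 - 27*z^2 + 23*z - 6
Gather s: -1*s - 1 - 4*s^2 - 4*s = -4*s^2 - 5*s - 1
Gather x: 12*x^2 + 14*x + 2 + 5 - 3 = 12*x^2 + 14*x + 4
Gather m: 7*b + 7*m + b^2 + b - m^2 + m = b^2 + 8*b - m^2 + 8*m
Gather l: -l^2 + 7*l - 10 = -l^2 + 7*l - 10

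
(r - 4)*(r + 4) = r^2 - 16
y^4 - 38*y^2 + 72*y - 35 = (y - 5)*(y - 1)^2*(y + 7)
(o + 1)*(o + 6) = o^2 + 7*o + 6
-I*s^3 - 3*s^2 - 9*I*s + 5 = (s - 5*I)*(s + I)*(-I*s + 1)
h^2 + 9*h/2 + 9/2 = (h + 3/2)*(h + 3)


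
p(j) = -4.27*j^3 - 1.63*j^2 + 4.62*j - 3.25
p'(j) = -12.81*j^2 - 3.26*j + 4.62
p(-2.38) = 34.09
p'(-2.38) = -60.18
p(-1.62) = 3.14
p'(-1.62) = -23.72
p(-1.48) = 0.18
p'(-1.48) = -18.61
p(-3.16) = 100.61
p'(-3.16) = -112.99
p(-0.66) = -5.78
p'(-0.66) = 1.19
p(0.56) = -1.92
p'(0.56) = -1.22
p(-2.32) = 30.58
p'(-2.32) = -56.77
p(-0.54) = -5.55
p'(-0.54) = 2.65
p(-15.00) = 13971.95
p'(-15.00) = -2828.73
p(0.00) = -3.25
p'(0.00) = 4.62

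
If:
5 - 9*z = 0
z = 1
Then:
No Solution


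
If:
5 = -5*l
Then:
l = -1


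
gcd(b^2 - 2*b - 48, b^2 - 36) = b + 6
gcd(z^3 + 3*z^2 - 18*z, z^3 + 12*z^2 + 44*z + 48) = z + 6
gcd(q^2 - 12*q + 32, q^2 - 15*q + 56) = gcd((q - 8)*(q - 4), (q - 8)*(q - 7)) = q - 8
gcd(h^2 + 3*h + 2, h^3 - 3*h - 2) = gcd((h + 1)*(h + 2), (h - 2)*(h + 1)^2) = h + 1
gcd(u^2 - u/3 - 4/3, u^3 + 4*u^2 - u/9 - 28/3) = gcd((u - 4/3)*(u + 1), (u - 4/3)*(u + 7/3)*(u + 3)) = u - 4/3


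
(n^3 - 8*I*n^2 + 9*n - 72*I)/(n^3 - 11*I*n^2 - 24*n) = (n + 3*I)/n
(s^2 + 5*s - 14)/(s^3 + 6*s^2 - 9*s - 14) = 1/(s + 1)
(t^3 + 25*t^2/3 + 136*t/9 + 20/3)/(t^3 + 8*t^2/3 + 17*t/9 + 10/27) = 3*(t + 6)/(3*t + 1)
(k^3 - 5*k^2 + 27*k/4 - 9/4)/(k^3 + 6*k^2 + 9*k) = (4*k^3 - 20*k^2 + 27*k - 9)/(4*k*(k^2 + 6*k + 9))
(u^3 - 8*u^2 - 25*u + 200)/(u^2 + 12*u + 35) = (u^2 - 13*u + 40)/(u + 7)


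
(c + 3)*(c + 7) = c^2 + 10*c + 21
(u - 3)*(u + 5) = u^2 + 2*u - 15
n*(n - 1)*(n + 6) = n^3 + 5*n^2 - 6*n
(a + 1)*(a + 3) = a^2 + 4*a + 3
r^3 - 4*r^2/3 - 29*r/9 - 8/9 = (r - 8/3)*(r + 1/3)*(r + 1)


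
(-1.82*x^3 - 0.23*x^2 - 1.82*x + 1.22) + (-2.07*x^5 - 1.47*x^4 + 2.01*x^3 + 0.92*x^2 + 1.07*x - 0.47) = -2.07*x^5 - 1.47*x^4 + 0.19*x^3 + 0.69*x^2 - 0.75*x + 0.75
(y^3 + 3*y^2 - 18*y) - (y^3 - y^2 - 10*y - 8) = 4*y^2 - 8*y + 8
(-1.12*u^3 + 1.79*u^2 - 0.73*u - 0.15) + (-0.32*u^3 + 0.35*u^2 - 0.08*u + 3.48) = -1.44*u^3 + 2.14*u^2 - 0.81*u + 3.33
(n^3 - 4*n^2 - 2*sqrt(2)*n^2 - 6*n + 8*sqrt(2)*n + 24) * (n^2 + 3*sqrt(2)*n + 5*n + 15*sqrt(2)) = n^5 + n^4 + sqrt(2)*n^4 - 38*n^3 + sqrt(2)*n^3 - 38*sqrt(2)*n^2 - 18*n^2 - 18*sqrt(2)*n + 360*n + 360*sqrt(2)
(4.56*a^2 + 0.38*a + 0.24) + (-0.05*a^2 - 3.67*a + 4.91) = 4.51*a^2 - 3.29*a + 5.15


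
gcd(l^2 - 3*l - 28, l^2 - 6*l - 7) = l - 7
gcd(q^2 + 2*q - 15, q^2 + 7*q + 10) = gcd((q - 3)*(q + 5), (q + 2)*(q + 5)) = q + 5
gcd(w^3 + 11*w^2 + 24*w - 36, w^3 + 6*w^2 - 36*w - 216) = w^2 + 12*w + 36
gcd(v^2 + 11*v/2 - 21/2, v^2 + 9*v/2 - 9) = v - 3/2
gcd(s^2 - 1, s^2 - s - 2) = s + 1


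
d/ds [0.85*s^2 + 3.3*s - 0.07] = 1.7*s + 3.3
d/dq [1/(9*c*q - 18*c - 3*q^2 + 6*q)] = (-3*c + 2*q - 2)/(3*(3*c*q - 6*c - q^2 + 2*q)^2)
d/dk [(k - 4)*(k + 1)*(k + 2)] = 3*k^2 - 2*k - 10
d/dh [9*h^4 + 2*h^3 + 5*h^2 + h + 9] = 36*h^3 + 6*h^2 + 10*h + 1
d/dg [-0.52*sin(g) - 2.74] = -0.52*cos(g)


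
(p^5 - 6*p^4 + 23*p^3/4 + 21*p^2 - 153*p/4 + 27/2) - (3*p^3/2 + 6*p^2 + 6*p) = p^5 - 6*p^4 + 17*p^3/4 + 15*p^2 - 177*p/4 + 27/2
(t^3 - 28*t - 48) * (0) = 0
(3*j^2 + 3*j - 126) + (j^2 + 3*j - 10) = 4*j^2 + 6*j - 136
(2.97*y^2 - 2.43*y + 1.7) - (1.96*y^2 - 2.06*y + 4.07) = 1.01*y^2 - 0.37*y - 2.37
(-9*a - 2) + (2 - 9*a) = -18*a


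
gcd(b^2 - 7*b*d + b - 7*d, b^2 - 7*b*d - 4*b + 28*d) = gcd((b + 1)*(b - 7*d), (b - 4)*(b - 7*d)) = b - 7*d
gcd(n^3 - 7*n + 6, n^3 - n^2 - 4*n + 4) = n^2 - 3*n + 2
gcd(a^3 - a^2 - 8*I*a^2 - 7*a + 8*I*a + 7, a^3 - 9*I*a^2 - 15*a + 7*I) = a^2 - 8*I*a - 7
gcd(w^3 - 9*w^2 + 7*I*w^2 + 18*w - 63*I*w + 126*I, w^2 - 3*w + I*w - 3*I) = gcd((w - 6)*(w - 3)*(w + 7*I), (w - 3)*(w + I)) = w - 3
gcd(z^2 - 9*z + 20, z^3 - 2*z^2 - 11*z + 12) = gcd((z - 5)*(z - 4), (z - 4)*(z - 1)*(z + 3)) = z - 4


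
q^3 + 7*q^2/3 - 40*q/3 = q*(q - 8/3)*(q + 5)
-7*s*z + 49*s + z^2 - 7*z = (-7*s + z)*(z - 7)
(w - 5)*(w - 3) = w^2 - 8*w + 15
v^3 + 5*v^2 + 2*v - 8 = (v - 1)*(v + 2)*(v + 4)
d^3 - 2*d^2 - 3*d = d*(d - 3)*(d + 1)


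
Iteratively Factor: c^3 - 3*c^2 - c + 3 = (c - 3)*(c^2 - 1) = (c - 3)*(c - 1)*(c + 1)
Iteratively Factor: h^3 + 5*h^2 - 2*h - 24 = (h - 2)*(h^2 + 7*h + 12) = (h - 2)*(h + 3)*(h + 4)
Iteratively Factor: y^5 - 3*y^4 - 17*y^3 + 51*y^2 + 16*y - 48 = (y - 4)*(y^4 + y^3 - 13*y^2 - y + 12) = (y - 4)*(y - 3)*(y^3 + 4*y^2 - y - 4) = (y - 4)*(y - 3)*(y + 1)*(y^2 + 3*y - 4) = (y - 4)*(y - 3)*(y + 1)*(y + 4)*(y - 1)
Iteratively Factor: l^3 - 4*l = (l - 2)*(l^2 + 2*l) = (l - 2)*(l + 2)*(l)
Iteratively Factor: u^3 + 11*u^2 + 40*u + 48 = (u + 4)*(u^2 + 7*u + 12) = (u + 3)*(u + 4)*(u + 4)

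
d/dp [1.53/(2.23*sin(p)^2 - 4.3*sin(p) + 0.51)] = (6.579 - 6.8238*sin(p))*cos(p)/(2.23*sin(p)^2 - 4.3*sin(p) + 0.51)^2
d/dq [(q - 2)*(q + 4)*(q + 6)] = 3*q^2 + 16*q + 4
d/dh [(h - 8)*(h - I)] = 2*h - 8 - I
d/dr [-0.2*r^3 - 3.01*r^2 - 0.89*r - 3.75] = -0.6*r^2 - 6.02*r - 0.89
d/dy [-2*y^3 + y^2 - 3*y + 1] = -6*y^2 + 2*y - 3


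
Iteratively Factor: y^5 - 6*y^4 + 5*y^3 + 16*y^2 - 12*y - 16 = (y - 2)*(y^4 - 4*y^3 - 3*y^2 + 10*y + 8) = (y - 2)*(y + 1)*(y^3 - 5*y^2 + 2*y + 8) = (y - 2)*(y + 1)^2*(y^2 - 6*y + 8) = (y - 4)*(y - 2)*(y + 1)^2*(y - 2)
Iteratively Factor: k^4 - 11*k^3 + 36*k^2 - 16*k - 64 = (k - 4)*(k^3 - 7*k^2 + 8*k + 16) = (k - 4)^2*(k^2 - 3*k - 4) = (k - 4)^3*(k + 1)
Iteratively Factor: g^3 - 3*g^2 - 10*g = (g)*(g^2 - 3*g - 10) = g*(g + 2)*(g - 5)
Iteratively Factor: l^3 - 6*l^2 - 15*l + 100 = (l - 5)*(l^2 - l - 20) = (l - 5)*(l + 4)*(l - 5)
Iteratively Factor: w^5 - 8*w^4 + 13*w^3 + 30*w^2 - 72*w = (w + 2)*(w^4 - 10*w^3 + 33*w^2 - 36*w) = (w - 3)*(w + 2)*(w^3 - 7*w^2 + 12*w) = w*(w - 3)*(w + 2)*(w^2 - 7*w + 12) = w*(w - 4)*(w - 3)*(w + 2)*(w - 3)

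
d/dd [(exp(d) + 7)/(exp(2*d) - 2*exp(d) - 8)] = (2*(1 - exp(d))*(exp(d) + 7) + exp(2*d) - 2*exp(d) - 8)*exp(d)/(-exp(2*d) + 2*exp(d) + 8)^2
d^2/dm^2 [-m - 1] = 0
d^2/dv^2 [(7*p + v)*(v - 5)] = 2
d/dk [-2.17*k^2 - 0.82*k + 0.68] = -4.34*k - 0.82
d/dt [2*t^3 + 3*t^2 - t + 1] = 6*t^2 + 6*t - 1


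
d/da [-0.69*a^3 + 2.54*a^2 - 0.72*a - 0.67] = -2.07*a^2 + 5.08*a - 0.72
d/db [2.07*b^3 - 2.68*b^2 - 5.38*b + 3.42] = 6.21*b^2 - 5.36*b - 5.38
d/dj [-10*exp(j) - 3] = -10*exp(j)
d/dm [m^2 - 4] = 2*m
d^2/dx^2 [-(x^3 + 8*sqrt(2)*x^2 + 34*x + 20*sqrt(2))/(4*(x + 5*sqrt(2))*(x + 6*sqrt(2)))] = 20*(-x^3 - 15*sqrt(2)*x^2 - 150*x - 250*sqrt(2))/(x^6 + 33*sqrt(2)*x^5 + 906*x^4 + 6622*sqrt(2)*x^3 + 54360*x^2 + 118800*sqrt(2)*x + 216000)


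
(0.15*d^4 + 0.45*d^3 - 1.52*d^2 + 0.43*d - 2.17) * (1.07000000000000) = 0.1605*d^4 + 0.4815*d^3 - 1.6264*d^2 + 0.4601*d - 2.3219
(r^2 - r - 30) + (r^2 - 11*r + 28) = 2*r^2 - 12*r - 2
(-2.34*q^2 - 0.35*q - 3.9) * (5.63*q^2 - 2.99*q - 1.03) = -13.1742*q^4 + 5.0261*q^3 - 18.5003*q^2 + 12.0215*q + 4.017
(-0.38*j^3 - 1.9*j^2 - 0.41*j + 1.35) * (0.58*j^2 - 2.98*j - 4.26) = -0.2204*j^5 + 0.0304000000000002*j^4 + 7.043*j^3 + 10.0988*j^2 - 2.2764*j - 5.751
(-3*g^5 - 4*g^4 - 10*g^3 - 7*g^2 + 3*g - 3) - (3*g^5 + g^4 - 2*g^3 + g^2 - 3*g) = -6*g^5 - 5*g^4 - 8*g^3 - 8*g^2 + 6*g - 3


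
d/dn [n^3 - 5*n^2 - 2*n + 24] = 3*n^2 - 10*n - 2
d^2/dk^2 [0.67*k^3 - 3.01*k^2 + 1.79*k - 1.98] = 4.02*k - 6.02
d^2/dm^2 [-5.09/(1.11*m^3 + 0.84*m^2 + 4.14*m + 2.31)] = ((33.8994*m + 8.5512)*(1.11*m^3 + 0.84*m^2 + 4.14*m + 2.31) - 5.09*(3.33*m^2 + 1.68*m + 4.14)*(6.66*m^2 + 3.36*m + 8.28))/(1.11*m^3 + 0.84*m^2 + 4.14*m + 2.31)^3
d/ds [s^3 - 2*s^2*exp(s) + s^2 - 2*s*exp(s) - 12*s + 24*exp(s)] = -2*s^2*exp(s) + 3*s^2 - 6*s*exp(s) + 2*s + 22*exp(s) - 12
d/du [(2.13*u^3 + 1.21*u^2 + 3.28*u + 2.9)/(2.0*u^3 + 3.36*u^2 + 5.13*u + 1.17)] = (4.7368*u^4 + 8.73379999999999*u^3 - 14.7372*u^2 - 16.6566*u - 11.0394)/(4.0*u^6 + 13.44*u^5 + 31.8096*u^4 + 39.1536*u^3 + 34.1793*u^2 + 12.0042*u + 1.3689)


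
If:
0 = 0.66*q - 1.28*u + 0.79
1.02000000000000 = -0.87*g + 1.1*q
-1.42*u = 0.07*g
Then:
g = -2.40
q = -0.97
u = 0.12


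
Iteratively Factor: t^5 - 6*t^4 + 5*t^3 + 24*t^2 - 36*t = (t - 2)*(t^4 - 4*t^3 - 3*t^2 + 18*t) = t*(t - 2)*(t^3 - 4*t^2 - 3*t + 18) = t*(t - 3)*(t - 2)*(t^2 - t - 6) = t*(t - 3)*(t - 2)*(t + 2)*(t - 3)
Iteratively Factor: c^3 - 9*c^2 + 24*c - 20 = (c - 2)*(c^2 - 7*c + 10) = (c - 5)*(c - 2)*(c - 2)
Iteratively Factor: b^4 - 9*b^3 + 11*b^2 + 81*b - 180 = (b - 5)*(b^3 - 4*b^2 - 9*b + 36) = (b - 5)*(b - 3)*(b^2 - b - 12) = (b - 5)*(b - 3)*(b + 3)*(b - 4)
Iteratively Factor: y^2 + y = (y + 1)*(y)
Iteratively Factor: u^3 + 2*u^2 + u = (u + 1)*(u^2 + u) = (u + 1)^2*(u)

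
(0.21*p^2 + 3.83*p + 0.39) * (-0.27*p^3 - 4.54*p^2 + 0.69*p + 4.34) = -0.0567*p^5 - 1.9875*p^4 - 17.3486*p^3 + 1.7835*p^2 + 16.8913*p + 1.6926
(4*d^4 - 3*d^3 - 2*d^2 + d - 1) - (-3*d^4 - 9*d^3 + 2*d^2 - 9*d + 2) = 7*d^4 + 6*d^3 - 4*d^2 + 10*d - 3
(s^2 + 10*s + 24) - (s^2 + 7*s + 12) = 3*s + 12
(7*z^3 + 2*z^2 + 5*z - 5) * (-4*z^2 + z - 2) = -28*z^5 - z^4 - 32*z^3 + 21*z^2 - 15*z + 10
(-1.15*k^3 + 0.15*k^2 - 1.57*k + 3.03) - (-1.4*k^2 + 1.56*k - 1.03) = -1.15*k^3 + 1.55*k^2 - 3.13*k + 4.06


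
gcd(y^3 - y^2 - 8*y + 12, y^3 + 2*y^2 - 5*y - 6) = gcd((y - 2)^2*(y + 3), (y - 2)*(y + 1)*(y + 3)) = y^2 + y - 6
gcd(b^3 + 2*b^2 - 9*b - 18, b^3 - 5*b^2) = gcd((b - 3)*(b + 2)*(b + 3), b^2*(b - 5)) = 1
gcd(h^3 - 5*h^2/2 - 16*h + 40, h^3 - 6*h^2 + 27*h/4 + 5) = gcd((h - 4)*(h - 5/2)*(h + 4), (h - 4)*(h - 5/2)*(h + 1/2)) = h^2 - 13*h/2 + 10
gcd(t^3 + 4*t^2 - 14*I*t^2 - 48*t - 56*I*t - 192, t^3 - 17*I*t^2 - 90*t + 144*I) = t^2 - 14*I*t - 48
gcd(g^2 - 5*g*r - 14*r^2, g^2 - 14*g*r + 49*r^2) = -g + 7*r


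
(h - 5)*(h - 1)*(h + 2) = h^3 - 4*h^2 - 7*h + 10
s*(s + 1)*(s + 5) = s^3 + 6*s^2 + 5*s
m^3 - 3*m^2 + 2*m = m*(m - 2)*(m - 1)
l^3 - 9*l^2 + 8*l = l*(l - 8)*(l - 1)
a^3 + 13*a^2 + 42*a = a*(a + 6)*(a + 7)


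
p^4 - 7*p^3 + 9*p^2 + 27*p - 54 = (p - 3)^3*(p + 2)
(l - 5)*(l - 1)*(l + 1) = l^3 - 5*l^2 - l + 5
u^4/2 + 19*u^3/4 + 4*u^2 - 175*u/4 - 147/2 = (u/2 + 1)*(u - 3)*(u + 7/2)*(u + 7)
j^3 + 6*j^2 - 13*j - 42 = (j - 3)*(j + 2)*(j + 7)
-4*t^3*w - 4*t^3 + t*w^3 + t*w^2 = (-2*t + w)*(2*t + w)*(t*w + t)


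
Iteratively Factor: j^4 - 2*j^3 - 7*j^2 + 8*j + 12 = (j + 1)*(j^3 - 3*j^2 - 4*j + 12) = (j - 2)*(j + 1)*(j^2 - j - 6) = (j - 2)*(j + 1)*(j + 2)*(j - 3)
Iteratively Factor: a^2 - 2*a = (a)*(a - 2)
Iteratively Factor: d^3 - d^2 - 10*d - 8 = (d + 2)*(d^2 - 3*d - 4) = (d + 1)*(d + 2)*(d - 4)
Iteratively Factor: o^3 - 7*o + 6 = (o - 1)*(o^2 + o - 6) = (o - 2)*(o - 1)*(o + 3)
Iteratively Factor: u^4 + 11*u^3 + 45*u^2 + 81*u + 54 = (u + 3)*(u^3 + 8*u^2 + 21*u + 18) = (u + 3)^2*(u^2 + 5*u + 6) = (u + 2)*(u + 3)^2*(u + 3)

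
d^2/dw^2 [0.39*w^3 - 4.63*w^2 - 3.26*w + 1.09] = 2.34*w - 9.26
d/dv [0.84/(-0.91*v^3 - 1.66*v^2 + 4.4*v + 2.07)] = (2.2932*v^2 + 2.7888*v - 3.696)/(0.91*v^3 + 1.66*v^2 - 4.4*v - 2.07)^2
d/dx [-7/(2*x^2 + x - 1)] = 7*(4*x + 1)/(2*x^2 + x - 1)^2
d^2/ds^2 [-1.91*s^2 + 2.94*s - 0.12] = -3.82000000000000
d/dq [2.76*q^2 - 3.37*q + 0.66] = 5.52*q - 3.37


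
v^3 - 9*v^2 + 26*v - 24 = (v - 4)*(v - 3)*(v - 2)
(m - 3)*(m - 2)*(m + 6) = m^3 + m^2 - 24*m + 36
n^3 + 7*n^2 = n^2*(n + 7)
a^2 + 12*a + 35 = (a + 5)*(a + 7)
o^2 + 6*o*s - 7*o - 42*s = (o - 7)*(o + 6*s)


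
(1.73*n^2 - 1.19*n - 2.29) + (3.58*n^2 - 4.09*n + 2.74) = 5.31*n^2 - 5.28*n + 0.45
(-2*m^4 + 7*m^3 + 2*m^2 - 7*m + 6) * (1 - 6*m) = 12*m^5 - 44*m^4 - 5*m^3 + 44*m^2 - 43*m + 6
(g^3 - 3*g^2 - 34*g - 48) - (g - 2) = g^3 - 3*g^2 - 35*g - 46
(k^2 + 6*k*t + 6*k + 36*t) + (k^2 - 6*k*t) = 2*k^2 + 6*k + 36*t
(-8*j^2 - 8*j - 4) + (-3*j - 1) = -8*j^2 - 11*j - 5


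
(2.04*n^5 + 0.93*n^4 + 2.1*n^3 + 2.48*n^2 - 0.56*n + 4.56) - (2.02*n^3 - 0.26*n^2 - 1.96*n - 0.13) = 2.04*n^5 + 0.93*n^4 + 0.0800000000000001*n^3 + 2.74*n^2 + 1.4*n + 4.69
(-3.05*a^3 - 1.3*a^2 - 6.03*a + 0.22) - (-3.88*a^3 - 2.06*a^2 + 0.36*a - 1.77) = 0.83*a^3 + 0.76*a^2 - 6.39*a + 1.99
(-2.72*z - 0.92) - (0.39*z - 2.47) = 1.55 - 3.11*z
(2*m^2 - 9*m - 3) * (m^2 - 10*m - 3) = 2*m^4 - 29*m^3 + 81*m^2 + 57*m + 9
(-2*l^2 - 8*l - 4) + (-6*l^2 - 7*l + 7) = -8*l^2 - 15*l + 3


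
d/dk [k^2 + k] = 2*k + 1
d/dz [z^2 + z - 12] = 2*z + 1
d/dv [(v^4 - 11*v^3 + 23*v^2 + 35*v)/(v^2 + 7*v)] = 2*(v^3 + 5*v^2 - 77*v + 63)/(v^2 + 14*v + 49)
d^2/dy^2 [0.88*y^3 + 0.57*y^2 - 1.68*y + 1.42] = 5.28*y + 1.14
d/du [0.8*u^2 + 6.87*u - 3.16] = 1.6*u + 6.87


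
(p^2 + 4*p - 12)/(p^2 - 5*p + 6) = (p + 6)/(p - 3)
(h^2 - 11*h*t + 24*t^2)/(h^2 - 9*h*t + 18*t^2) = (-h + 8*t)/(-h + 6*t)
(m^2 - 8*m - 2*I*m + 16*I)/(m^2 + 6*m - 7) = (m^2 - 8*m - 2*I*m + 16*I)/(m^2 + 6*m - 7)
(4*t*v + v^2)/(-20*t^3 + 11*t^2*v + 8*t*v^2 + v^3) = v/(-5*t^2 + 4*t*v + v^2)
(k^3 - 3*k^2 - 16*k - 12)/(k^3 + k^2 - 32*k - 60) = (k + 1)/(k + 5)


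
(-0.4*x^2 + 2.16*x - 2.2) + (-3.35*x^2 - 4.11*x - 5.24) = -3.75*x^2 - 1.95*x - 7.44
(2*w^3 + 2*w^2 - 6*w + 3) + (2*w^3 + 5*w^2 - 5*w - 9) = 4*w^3 + 7*w^2 - 11*w - 6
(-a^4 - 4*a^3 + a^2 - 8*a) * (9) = -9*a^4 - 36*a^3 + 9*a^2 - 72*a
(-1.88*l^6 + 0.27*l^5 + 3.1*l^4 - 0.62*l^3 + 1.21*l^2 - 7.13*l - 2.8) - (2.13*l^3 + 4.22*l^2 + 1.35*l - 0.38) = -1.88*l^6 + 0.27*l^5 + 3.1*l^4 - 2.75*l^3 - 3.01*l^2 - 8.48*l - 2.42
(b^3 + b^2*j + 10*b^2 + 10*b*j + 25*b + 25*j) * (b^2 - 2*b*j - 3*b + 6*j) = b^5 - b^4*j + 7*b^4 - 2*b^3*j^2 - 7*b^3*j - 5*b^3 - 14*b^2*j^2 + 5*b^2*j - 75*b^2 + 10*b*j^2 + 75*b*j + 150*j^2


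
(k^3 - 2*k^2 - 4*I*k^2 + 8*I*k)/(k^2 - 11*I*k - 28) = k*(k - 2)/(k - 7*I)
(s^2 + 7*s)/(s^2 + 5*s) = (s + 7)/(s + 5)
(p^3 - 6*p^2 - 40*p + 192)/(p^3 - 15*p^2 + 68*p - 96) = (p + 6)/(p - 3)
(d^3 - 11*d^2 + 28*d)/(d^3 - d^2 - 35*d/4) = 4*(-d^2 + 11*d - 28)/(-4*d^2 + 4*d + 35)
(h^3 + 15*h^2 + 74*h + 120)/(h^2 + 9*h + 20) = h + 6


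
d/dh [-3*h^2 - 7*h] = -6*h - 7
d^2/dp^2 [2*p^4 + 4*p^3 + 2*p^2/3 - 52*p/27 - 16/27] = 24*p^2 + 24*p + 4/3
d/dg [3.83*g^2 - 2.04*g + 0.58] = 7.66*g - 2.04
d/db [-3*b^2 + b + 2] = 1 - 6*b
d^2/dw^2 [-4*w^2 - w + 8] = -8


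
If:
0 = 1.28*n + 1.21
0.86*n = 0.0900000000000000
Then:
No Solution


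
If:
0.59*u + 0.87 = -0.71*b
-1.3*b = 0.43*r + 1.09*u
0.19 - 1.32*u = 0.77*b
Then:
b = -2.61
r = 3.67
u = 1.67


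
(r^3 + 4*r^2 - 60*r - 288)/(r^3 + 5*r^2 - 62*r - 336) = (r + 6)/(r + 7)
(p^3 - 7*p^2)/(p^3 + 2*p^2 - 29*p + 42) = p^2*(p - 7)/(p^3 + 2*p^2 - 29*p + 42)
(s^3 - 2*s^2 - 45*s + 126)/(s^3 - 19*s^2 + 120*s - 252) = (s^2 + 4*s - 21)/(s^2 - 13*s + 42)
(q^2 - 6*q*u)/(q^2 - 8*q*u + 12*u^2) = q/(q - 2*u)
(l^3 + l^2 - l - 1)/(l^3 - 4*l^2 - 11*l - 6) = (l - 1)/(l - 6)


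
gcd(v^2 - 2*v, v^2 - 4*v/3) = v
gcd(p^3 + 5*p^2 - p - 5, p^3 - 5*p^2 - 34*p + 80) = p + 5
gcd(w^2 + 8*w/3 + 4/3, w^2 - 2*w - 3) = 1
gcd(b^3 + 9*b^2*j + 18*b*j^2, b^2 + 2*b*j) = b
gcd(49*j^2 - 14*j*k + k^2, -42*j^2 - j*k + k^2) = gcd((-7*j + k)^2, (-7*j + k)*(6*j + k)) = 7*j - k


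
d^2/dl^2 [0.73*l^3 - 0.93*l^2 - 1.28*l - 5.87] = 4.38*l - 1.86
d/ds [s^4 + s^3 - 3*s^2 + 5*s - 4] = 4*s^3 + 3*s^2 - 6*s + 5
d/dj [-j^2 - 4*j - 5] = -2*j - 4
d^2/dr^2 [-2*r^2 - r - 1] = -4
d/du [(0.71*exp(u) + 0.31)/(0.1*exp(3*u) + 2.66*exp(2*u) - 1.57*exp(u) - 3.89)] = (-(0.71*exp(u) + 0.31)*(0.3*exp(2*u) + 5.32*exp(u) - 1.57) + 0.071*exp(3*u) + 1.8886*exp(2*u) - 1.1147*exp(u) - 2.7619)*exp(u)/(0.1*exp(3*u) + 2.66*exp(2*u) - 1.57*exp(u) - 3.89)^2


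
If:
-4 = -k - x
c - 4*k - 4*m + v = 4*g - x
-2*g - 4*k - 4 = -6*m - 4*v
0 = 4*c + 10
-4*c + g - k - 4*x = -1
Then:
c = -5/2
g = 3*x - 7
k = 4 - x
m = 2 - 13*x/11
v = 25*x/11 - 3/2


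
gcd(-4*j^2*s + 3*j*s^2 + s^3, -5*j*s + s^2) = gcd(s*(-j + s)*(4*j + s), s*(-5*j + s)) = s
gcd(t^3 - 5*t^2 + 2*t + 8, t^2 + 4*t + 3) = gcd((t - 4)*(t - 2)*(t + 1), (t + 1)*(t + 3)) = t + 1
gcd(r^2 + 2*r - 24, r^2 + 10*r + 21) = 1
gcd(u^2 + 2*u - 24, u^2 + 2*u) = 1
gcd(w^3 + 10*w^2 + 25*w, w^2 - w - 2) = 1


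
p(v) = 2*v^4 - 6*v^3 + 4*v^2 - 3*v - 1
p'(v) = 8*v^3 - 18*v^2 + 8*v - 3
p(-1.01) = 14.37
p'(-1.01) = -37.68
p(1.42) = -6.24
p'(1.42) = -5.03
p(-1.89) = 84.99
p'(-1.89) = -136.43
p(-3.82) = 829.16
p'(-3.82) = -742.17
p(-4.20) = 1149.03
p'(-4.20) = -946.82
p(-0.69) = 5.40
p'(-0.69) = -19.72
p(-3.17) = 441.80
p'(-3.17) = -464.08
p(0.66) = -2.58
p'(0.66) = -3.26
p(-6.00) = 4049.00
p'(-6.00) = -2427.00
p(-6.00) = 4049.00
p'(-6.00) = -2427.00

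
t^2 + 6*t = t*(t + 6)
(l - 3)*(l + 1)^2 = l^3 - l^2 - 5*l - 3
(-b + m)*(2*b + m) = -2*b^2 + b*m + m^2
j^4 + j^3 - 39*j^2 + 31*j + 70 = (j - 5)*(j - 2)*(j + 1)*(j + 7)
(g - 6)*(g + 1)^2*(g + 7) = g^4 + 3*g^3 - 39*g^2 - 83*g - 42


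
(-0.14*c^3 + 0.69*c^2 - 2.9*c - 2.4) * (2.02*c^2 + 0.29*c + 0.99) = -0.2828*c^5 + 1.3532*c^4 - 5.7965*c^3 - 5.0059*c^2 - 3.567*c - 2.376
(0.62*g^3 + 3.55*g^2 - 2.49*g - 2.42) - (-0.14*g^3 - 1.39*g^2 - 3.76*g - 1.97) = 0.76*g^3 + 4.94*g^2 + 1.27*g - 0.45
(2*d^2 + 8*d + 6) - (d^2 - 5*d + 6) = d^2 + 13*d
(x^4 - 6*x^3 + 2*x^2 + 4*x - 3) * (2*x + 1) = 2*x^5 - 11*x^4 - 2*x^3 + 10*x^2 - 2*x - 3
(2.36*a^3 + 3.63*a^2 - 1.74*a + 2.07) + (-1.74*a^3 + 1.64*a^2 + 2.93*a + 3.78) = 0.62*a^3 + 5.27*a^2 + 1.19*a + 5.85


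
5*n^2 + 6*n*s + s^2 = (n + s)*(5*n + s)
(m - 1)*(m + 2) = m^2 + m - 2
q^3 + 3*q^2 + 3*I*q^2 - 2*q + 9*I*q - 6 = (q + 3)*(q + I)*(q + 2*I)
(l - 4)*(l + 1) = l^2 - 3*l - 4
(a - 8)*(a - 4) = a^2 - 12*a + 32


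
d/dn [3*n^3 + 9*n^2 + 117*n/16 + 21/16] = 9*n^2 + 18*n + 117/16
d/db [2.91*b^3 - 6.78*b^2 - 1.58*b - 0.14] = 8.73*b^2 - 13.56*b - 1.58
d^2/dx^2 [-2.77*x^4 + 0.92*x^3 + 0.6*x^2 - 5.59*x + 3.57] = -33.24*x^2 + 5.52*x + 1.2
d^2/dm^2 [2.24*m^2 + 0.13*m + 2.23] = 4.48000000000000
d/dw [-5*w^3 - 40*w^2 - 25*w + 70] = -15*w^2 - 80*w - 25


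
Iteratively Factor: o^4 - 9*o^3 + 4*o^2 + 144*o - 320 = (o + 4)*(o^3 - 13*o^2 + 56*o - 80) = (o - 4)*(o + 4)*(o^2 - 9*o + 20) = (o - 4)^2*(o + 4)*(o - 5)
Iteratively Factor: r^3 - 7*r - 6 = (r + 1)*(r^2 - r - 6) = (r + 1)*(r + 2)*(r - 3)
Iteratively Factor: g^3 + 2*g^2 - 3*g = (g - 1)*(g^2 + 3*g) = g*(g - 1)*(g + 3)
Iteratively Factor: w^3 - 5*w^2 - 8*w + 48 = (w + 3)*(w^2 - 8*w + 16) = (w - 4)*(w + 3)*(w - 4)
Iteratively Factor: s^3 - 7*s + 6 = (s - 1)*(s^2 + s - 6) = (s - 1)*(s + 3)*(s - 2)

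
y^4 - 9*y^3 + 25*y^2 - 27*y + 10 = (y - 5)*(y - 2)*(y - 1)^2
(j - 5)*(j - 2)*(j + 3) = j^3 - 4*j^2 - 11*j + 30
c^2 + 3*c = c*(c + 3)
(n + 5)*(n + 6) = n^2 + 11*n + 30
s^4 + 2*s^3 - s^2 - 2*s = s*(s - 1)*(s + 1)*(s + 2)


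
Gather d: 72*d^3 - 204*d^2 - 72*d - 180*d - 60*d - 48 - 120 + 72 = 72*d^3 - 204*d^2 - 312*d - 96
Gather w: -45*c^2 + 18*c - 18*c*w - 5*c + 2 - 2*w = -45*c^2 + 13*c + w*(-18*c - 2) + 2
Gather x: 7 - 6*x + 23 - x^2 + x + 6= -x^2 - 5*x + 36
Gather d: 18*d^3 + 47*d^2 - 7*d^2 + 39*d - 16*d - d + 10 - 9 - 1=18*d^3 + 40*d^2 + 22*d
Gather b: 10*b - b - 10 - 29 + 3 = 9*b - 36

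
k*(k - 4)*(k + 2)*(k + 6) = k^4 + 4*k^3 - 20*k^2 - 48*k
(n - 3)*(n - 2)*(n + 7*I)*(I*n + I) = I*n^4 - 7*n^3 - 4*I*n^3 + 28*n^2 + I*n^2 - 7*n + 6*I*n - 42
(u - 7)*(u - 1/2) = u^2 - 15*u/2 + 7/2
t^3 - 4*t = t*(t - 2)*(t + 2)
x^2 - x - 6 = (x - 3)*(x + 2)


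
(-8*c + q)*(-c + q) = 8*c^2 - 9*c*q + q^2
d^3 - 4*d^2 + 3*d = d*(d - 3)*(d - 1)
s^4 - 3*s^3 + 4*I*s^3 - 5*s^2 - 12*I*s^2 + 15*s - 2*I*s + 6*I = (s - 3)*(s + I)^2*(s + 2*I)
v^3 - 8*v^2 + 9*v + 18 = (v - 6)*(v - 3)*(v + 1)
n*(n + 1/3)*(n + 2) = n^3 + 7*n^2/3 + 2*n/3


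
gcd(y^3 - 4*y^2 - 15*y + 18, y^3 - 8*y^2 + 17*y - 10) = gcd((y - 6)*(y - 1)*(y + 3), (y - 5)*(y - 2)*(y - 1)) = y - 1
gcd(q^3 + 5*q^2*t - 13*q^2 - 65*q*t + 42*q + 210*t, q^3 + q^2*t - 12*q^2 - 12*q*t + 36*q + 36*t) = q - 6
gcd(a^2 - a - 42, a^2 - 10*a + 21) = a - 7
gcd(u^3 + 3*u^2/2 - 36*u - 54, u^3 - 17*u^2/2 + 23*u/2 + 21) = u - 6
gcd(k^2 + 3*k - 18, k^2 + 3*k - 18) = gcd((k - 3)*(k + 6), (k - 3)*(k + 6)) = k^2 + 3*k - 18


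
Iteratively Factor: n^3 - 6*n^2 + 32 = (n + 2)*(n^2 - 8*n + 16) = (n - 4)*(n + 2)*(n - 4)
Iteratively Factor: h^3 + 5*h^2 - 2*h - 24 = (h + 3)*(h^2 + 2*h - 8) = (h - 2)*(h + 3)*(h + 4)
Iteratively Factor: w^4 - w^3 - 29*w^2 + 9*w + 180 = (w - 3)*(w^3 + 2*w^2 - 23*w - 60) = (w - 3)*(w + 3)*(w^2 - w - 20) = (w - 5)*(w - 3)*(w + 3)*(w + 4)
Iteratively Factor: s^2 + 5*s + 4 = (s + 4)*(s + 1)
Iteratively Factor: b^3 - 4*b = (b)*(b^2 - 4) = b*(b - 2)*(b + 2)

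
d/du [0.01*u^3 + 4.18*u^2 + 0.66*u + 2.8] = 0.03*u^2 + 8.36*u + 0.66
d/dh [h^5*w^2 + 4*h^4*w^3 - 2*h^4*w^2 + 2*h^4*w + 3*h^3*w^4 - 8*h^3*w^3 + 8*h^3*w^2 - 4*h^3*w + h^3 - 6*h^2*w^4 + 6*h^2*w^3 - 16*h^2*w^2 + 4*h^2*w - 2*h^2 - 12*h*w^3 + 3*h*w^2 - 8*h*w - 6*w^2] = 5*h^4*w^2 + 16*h^3*w^3 - 8*h^3*w^2 + 8*h^3*w + 9*h^2*w^4 - 24*h^2*w^3 + 24*h^2*w^2 - 12*h^2*w + 3*h^2 - 12*h*w^4 + 12*h*w^3 - 32*h*w^2 + 8*h*w - 4*h - 12*w^3 + 3*w^2 - 8*w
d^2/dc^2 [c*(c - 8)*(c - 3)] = 6*c - 22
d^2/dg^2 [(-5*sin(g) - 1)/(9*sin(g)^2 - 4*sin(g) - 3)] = (-405*sin(g)^5 - 504*sin(g)^4 + 108*sin(g)^3 + 422*sin(g)^2 + 561*sin(g) - 34)/(-9*sin(g)^2 + 4*sin(g) + 3)^3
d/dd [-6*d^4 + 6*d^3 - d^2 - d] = -24*d^3 + 18*d^2 - 2*d - 1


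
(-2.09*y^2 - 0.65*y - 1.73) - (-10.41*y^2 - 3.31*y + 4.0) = 8.32*y^2 + 2.66*y - 5.73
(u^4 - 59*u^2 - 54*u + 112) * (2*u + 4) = 2*u^5 + 4*u^4 - 118*u^3 - 344*u^2 + 8*u + 448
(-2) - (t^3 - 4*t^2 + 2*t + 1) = -t^3 + 4*t^2 - 2*t - 3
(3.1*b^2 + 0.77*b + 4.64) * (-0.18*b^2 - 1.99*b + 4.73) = -0.558*b^4 - 6.3076*b^3 + 12.2955*b^2 - 5.5915*b + 21.9472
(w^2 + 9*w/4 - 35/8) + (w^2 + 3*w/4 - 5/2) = 2*w^2 + 3*w - 55/8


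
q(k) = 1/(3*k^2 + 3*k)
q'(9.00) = 0.00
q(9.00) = 0.00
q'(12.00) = 0.00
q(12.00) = 0.00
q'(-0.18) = -9.79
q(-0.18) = -2.26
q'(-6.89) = 0.00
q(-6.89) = 0.01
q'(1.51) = -0.09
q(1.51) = 0.09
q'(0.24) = -5.57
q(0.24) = 1.12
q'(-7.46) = 0.00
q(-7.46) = 0.01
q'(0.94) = -0.29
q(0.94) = 0.18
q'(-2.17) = 0.17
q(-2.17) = 0.13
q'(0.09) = -40.87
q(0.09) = 3.40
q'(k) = (-6*k - 3)/(3*k^2 + 3*k)^2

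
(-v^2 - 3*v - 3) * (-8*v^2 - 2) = 8*v^4 + 24*v^3 + 26*v^2 + 6*v + 6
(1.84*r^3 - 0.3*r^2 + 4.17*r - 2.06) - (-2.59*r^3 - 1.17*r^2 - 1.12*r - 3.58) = 4.43*r^3 + 0.87*r^2 + 5.29*r + 1.52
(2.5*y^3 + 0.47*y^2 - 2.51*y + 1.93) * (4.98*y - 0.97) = 12.45*y^4 - 0.0843999999999996*y^3 - 12.9557*y^2 + 12.0461*y - 1.8721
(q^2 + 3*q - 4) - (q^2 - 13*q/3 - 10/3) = 22*q/3 - 2/3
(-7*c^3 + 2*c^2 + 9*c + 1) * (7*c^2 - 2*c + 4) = -49*c^5 + 28*c^4 + 31*c^3 - 3*c^2 + 34*c + 4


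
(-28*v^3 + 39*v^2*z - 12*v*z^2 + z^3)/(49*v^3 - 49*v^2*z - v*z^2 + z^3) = (-4*v + z)/(7*v + z)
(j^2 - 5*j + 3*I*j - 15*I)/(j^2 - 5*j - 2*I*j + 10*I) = (j + 3*I)/(j - 2*I)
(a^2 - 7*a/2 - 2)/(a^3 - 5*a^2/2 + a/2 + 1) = (a - 4)/(a^2 - 3*a + 2)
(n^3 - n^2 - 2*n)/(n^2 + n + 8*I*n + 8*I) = n*(n - 2)/(n + 8*I)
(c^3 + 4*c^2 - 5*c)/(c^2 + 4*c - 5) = c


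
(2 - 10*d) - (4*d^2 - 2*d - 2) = -4*d^2 - 8*d + 4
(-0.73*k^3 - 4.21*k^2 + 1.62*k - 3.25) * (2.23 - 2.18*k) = 1.5914*k^4 + 7.5499*k^3 - 12.9199*k^2 + 10.6976*k - 7.2475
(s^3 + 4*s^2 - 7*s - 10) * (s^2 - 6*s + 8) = s^5 - 2*s^4 - 23*s^3 + 64*s^2 + 4*s - 80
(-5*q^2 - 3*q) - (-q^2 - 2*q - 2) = -4*q^2 - q + 2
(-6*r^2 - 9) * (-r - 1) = 6*r^3 + 6*r^2 + 9*r + 9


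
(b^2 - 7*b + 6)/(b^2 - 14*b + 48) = (b - 1)/(b - 8)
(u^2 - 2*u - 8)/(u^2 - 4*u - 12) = (u - 4)/(u - 6)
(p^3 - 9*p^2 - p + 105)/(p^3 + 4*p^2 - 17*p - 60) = (p^2 - 12*p + 35)/(p^2 + p - 20)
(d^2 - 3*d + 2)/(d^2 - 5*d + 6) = (d - 1)/(d - 3)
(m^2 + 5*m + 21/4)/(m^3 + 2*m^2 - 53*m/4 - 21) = (2*m + 7)/(2*m^2 + m - 28)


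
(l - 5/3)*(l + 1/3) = l^2 - 4*l/3 - 5/9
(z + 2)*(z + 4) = z^2 + 6*z + 8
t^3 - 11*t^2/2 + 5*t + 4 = (t - 4)*(t - 2)*(t + 1/2)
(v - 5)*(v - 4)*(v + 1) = v^3 - 8*v^2 + 11*v + 20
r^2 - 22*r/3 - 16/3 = (r - 8)*(r + 2/3)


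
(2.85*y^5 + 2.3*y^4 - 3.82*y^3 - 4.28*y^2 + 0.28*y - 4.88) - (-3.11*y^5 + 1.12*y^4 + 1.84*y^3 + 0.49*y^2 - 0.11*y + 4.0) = 5.96*y^5 + 1.18*y^4 - 5.66*y^3 - 4.77*y^2 + 0.39*y - 8.88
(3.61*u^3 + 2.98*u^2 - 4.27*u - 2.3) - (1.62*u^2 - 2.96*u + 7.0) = 3.61*u^3 + 1.36*u^2 - 1.31*u - 9.3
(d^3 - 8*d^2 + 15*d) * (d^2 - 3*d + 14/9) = d^5 - 11*d^4 + 365*d^3/9 - 517*d^2/9 + 70*d/3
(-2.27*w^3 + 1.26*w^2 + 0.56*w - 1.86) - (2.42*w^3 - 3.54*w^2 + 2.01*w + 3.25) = -4.69*w^3 + 4.8*w^2 - 1.45*w - 5.11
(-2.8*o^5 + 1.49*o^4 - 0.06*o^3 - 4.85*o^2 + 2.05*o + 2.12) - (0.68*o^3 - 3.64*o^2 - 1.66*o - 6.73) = -2.8*o^5 + 1.49*o^4 - 0.74*o^3 - 1.21*o^2 + 3.71*o + 8.85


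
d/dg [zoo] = 0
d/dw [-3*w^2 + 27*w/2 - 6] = 27/2 - 6*w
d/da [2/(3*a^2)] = -4/(3*a^3)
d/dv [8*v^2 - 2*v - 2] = 16*v - 2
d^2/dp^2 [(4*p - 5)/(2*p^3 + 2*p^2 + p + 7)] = 2*((4*p - 5)*(6*p^2 + 4*p + 1)^2 - 2*(12*p^2 + 8*p + (3*p + 1)*(4*p - 5) + 2)*(2*p^3 + 2*p^2 + p + 7))/(2*p^3 + 2*p^2 + p + 7)^3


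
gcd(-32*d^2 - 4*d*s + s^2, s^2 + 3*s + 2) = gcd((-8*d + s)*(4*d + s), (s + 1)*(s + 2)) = 1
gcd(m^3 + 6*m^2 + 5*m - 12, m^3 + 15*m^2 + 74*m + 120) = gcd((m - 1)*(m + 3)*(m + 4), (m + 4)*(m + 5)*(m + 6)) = m + 4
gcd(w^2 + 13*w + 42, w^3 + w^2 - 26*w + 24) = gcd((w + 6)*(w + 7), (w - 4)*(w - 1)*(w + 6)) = w + 6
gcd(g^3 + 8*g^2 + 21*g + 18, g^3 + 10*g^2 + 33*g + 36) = g^2 + 6*g + 9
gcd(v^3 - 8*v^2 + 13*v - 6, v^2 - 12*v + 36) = v - 6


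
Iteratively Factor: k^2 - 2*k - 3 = (k + 1)*(k - 3)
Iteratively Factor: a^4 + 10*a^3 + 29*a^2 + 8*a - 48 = (a + 3)*(a^3 + 7*a^2 + 8*a - 16) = (a - 1)*(a + 3)*(a^2 + 8*a + 16) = (a - 1)*(a + 3)*(a + 4)*(a + 4)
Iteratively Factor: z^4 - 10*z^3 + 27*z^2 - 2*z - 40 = (z - 2)*(z^3 - 8*z^2 + 11*z + 20) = (z - 4)*(z - 2)*(z^2 - 4*z - 5) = (z - 5)*(z - 4)*(z - 2)*(z + 1)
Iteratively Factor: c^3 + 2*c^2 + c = (c + 1)*(c^2 + c) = c*(c + 1)*(c + 1)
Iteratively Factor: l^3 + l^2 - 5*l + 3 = (l + 3)*(l^2 - 2*l + 1) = (l - 1)*(l + 3)*(l - 1)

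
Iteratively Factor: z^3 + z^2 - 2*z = (z)*(z^2 + z - 2) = z*(z - 1)*(z + 2)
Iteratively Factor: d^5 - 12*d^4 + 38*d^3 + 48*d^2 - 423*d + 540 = (d - 3)*(d^4 - 9*d^3 + 11*d^2 + 81*d - 180) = (d - 4)*(d - 3)*(d^3 - 5*d^2 - 9*d + 45) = (d - 4)*(d - 3)*(d + 3)*(d^2 - 8*d + 15) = (d - 4)*(d - 3)^2*(d + 3)*(d - 5)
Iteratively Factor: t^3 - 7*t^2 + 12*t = (t)*(t^2 - 7*t + 12) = t*(t - 3)*(t - 4)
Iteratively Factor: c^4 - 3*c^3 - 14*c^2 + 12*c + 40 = (c + 2)*(c^3 - 5*c^2 - 4*c + 20) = (c - 2)*(c + 2)*(c^2 - 3*c - 10) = (c - 2)*(c + 2)^2*(c - 5)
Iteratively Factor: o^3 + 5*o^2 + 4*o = (o)*(o^2 + 5*o + 4) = o*(o + 1)*(o + 4)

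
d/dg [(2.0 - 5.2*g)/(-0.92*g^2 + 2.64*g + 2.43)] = (-4.784*g^2 + 3.68*g - 17.916)/(0.8464*g^4 - 4.8576*g^3 + 2.4984*g^2 + 12.8304*g + 5.9049)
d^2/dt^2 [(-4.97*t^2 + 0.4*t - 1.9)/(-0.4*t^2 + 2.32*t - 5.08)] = (8.88178419700125e-16*t^4 + 9.09632000000001*t^3 - 58.77024*t^2 - 5.70239999999995*t + 259.818656)/(0.064*t^6 - 1.1136*t^5 + 8.89728*t^4 - 40.772608*t^3 + 112.995456*t^2 - 179.612544*t + 131.096512)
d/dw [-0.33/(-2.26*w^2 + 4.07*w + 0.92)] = (1.3431 - 1.4916*w)/(-2.26*w^2 + 4.07*w + 0.92)^2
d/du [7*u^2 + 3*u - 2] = 14*u + 3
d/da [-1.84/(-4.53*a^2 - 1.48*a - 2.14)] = (-16.6704*a - 2.7232)/(4.53*a^2 + 1.48*a + 2.14)^2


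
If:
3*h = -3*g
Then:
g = -h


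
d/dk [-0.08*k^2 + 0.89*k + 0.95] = 0.89 - 0.16*k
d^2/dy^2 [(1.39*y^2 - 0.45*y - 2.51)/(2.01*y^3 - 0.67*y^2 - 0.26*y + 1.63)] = (11.231478*y^6 - 10.90827*y^5 - 113.693238*y^4 - 11.031952*y^3 + 27.910056*y^2 + 43.768956*y + 1.183068)/(8.120601*y^9 - 8.120601*y^8 - 0.444410999999999*y^7 + 21.556178*y^6 - 13.11324*y^5 - 3.051783*y^4 + 17.707207*y^3 - 5.009805*y^2 - 2.072382*y + 4.330747)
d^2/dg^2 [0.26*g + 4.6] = 0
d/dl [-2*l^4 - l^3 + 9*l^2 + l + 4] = -8*l^3 - 3*l^2 + 18*l + 1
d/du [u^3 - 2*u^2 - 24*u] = 3*u^2 - 4*u - 24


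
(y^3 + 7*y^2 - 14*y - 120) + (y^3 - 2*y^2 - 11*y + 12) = 2*y^3 + 5*y^2 - 25*y - 108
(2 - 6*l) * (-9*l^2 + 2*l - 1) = 54*l^3 - 30*l^2 + 10*l - 2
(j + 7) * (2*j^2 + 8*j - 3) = 2*j^3 + 22*j^2 + 53*j - 21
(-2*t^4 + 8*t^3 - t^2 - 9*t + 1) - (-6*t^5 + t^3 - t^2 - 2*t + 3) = 6*t^5 - 2*t^4 + 7*t^3 - 7*t - 2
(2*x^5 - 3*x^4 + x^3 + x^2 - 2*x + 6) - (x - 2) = 2*x^5 - 3*x^4 + x^3 + x^2 - 3*x + 8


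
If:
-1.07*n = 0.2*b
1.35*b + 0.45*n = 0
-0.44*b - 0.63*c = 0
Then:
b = 0.00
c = 0.00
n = 0.00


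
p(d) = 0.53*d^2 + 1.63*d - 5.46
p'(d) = 1.06*d + 1.63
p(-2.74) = -5.95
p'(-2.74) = -1.27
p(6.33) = 26.09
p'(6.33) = 8.34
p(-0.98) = -6.55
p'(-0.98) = 0.59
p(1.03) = -3.22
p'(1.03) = 2.72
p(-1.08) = -6.60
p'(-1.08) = 0.49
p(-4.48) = -2.13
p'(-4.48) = -3.12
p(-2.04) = -6.58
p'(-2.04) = -0.53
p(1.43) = -2.05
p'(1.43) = 3.15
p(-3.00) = -5.58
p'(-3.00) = -1.55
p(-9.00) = 22.80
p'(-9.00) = -7.91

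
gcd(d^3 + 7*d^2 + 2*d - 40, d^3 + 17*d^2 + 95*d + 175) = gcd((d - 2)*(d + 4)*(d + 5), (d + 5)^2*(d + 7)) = d + 5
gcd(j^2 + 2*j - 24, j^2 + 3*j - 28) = j - 4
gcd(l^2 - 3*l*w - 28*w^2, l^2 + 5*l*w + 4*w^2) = l + 4*w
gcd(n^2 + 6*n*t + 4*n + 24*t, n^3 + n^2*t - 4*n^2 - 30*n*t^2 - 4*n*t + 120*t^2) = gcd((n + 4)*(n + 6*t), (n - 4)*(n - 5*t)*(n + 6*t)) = n + 6*t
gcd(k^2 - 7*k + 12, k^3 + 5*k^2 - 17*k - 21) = k - 3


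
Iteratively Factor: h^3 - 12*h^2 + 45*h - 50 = (h - 2)*(h^2 - 10*h + 25) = (h - 5)*(h - 2)*(h - 5)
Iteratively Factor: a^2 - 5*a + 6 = (a - 3)*(a - 2)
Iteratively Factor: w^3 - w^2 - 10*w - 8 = (w + 2)*(w^2 - 3*w - 4) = (w - 4)*(w + 2)*(w + 1)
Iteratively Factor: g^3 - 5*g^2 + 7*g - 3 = (g - 1)*(g^2 - 4*g + 3) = (g - 1)^2*(g - 3)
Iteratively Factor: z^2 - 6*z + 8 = (z - 4)*(z - 2)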